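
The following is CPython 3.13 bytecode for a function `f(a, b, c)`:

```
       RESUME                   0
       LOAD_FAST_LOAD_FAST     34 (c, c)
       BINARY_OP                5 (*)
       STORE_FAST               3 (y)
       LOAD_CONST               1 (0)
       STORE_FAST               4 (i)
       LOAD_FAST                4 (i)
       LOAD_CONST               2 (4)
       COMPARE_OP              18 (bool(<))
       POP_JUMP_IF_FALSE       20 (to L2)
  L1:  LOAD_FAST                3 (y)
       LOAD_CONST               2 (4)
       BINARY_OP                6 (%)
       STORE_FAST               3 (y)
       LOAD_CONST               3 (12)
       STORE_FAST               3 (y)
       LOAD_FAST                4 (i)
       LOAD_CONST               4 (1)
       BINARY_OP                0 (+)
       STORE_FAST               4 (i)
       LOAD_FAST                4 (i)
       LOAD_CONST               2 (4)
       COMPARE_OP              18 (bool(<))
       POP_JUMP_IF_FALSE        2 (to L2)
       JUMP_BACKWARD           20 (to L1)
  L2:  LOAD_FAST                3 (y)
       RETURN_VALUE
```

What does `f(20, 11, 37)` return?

LOAD_FAST_LOAD_FAST c,c → push 37,37. Stack: [37, 37]
BINARY_OP * → 37 * 37 = 1369. Stack: [1369]
STORE_FAST y → y=1369. Stack: []
LOAD_CONST → push 0. Stack: [0]
STORE_FAST i → i=0. Stack: []
LOAD_FAST i → push 0. Stack: [0]
LOAD_CONST → push 4. Stack: [0, 4]
COMPARE_OP bool(<) → 0 vs 4 = True. Stack: [True]
POP_JUMP_IF_FALSE → pop True; no jump. Stack: []
LOAD_FAST y → push 1369. Stack: [1369]
LOAD_CONST → push 4. Stack: [1369, 4]
BINARY_OP % → 1369 % 4 = 1. Stack: [1]
STORE_FAST y → y=1. Stack: []
LOAD_CONST → push 12. Stack: [12]
STORE_FAST y → y=12. Stack: []
LOAD_FAST i → push 0. Stack: [0]
LOAD_CONST → push 1. Stack: [0, 1]
BINARY_OP + → 0 + 1 = 1. Stack: [1]
STORE_FAST i → i=1. Stack: []
LOAD_FAST i → push 1. Stack: [1]
LOAD_CONST → push 4. Stack: [1, 4]
COMPARE_OP bool(<) → 1 vs 4 = True. Stack: [True]
POP_JUMP_IF_FALSE → pop True; no jump. Stack: []
LOAD_FAST y → push 12. Stack: [12]
LOAD_CONST → push 4. Stack: [12, 4]
BINARY_OP % → 12 % 4 = 0. Stack: [0]
STORE_FAST y → y=0. Stack: []
LOAD_CONST → push 12. Stack: [12]
STORE_FAST y → y=12. Stack: []
LOAD_FAST i → push 1. Stack: [1]
LOAD_CONST → push 1. Stack: [1, 1]
BINARY_OP + → 1 + 1 = 2. Stack: [2]
STORE_FAST i → i=2. Stack: []
LOAD_FAST i → push 2. Stack: [2]
LOAD_CONST → push 4. Stack: [2, 4]
COMPARE_OP bool(<) → 2 vs 4 = True. Stack: [True]
POP_JUMP_IF_FALSE → pop True; no jump. Stack: []
LOAD_FAST y → push 12. Stack: [12]
LOAD_CONST → push 4. Stack: [12, 4]
BINARY_OP % → 12 % 4 = 0. Stack: [0]
STORE_FAST y → y=0. Stack: []
LOAD_CONST → push 12. Stack: [12]
STORE_FAST y → y=12. Stack: []
LOAD_FAST i → push 2. Stack: [2]
LOAD_CONST → push 1. Stack: [2, 1]
BINARY_OP + → 2 + 1 = 3. Stack: [3]
STORE_FAST i → i=3. Stack: []
LOAD_FAST i → push 3. Stack: [3]
LOAD_CONST → push 4. Stack: [3, 4]
COMPARE_OP bool(<) → 3 vs 4 = True. Stack: [True]
POP_JUMP_IF_FALSE → pop True; no jump. Stack: []
LOAD_FAST y → push 12. Stack: [12]
LOAD_CONST → push 4. Stack: [12, 4]
BINARY_OP % → 12 % 4 = 0. Stack: [0]
STORE_FAST y → y=0. Stack: []
LOAD_CONST → push 12. Stack: [12]
STORE_FAST y → y=12. Stack: []
LOAD_FAST i → push 3. Stack: [3]
LOAD_CONST → push 1. Stack: [3, 1]
BINARY_OP + → 3 + 1 = 4. Stack: [4]
STORE_FAST i → i=4. Stack: []
LOAD_FAST i → push 4. Stack: [4]
LOAD_CONST → push 4. Stack: [4, 4]
COMPARE_OP bool(<) → 4 vs 4 = False. Stack: [False]
POP_JUMP_IF_FALSE → pop False; jump. Stack: []
LOAD_FAST y → push 12. Stack: [12]
RETURN_VALUE → return 12.

12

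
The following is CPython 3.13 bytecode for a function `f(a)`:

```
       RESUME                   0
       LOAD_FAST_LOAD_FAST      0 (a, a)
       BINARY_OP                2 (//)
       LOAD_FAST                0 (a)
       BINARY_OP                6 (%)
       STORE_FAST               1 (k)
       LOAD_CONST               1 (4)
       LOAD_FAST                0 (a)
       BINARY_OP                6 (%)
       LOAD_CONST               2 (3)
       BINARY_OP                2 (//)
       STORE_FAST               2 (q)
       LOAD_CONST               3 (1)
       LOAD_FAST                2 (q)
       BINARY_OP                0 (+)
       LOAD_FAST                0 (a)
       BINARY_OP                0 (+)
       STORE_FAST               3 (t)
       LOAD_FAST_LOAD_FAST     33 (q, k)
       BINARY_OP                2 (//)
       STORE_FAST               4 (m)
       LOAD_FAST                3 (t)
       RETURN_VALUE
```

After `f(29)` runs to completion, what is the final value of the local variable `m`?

LOAD_FAST_LOAD_FAST a,a → push 29,29. Stack: [29, 29]
BINARY_OP // → 29 // 29 = 1. Stack: [1]
LOAD_FAST a → push 29. Stack: [1, 29]
BINARY_OP % → 1 % 29 = 1. Stack: [1]
STORE_FAST k → k=1. Stack: []
LOAD_CONST → push 4. Stack: [4]
LOAD_FAST a → push 29. Stack: [4, 29]
BINARY_OP % → 4 % 29 = 4. Stack: [4]
LOAD_CONST → push 3. Stack: [4, 3]
BINARY_OP // → 4 // 3 = 1. Stack: [1]
STORE_FAST q → q=1. Stack: []
LOAD_CONST → push 1. Stack: [1]
LOAD_FAST q → push 1. Stack: [1, 1]
BINARY_OP + → 1 + 1 = 2. Stack: [2]
LOAD_FAST a → push 29. Stack: [2, 29]
BINARY_OP + → 2 + 29 = 31. Stack: [31]
STORE_FAST t → t=31. Stack: []
LOAD_FAST_LOAD_FAST q,k → push 1,1. Stack: [1, 1]
BINARY_OP // → 1 // 1 = 1. Stack: [1]
STORE_FAST m → m=1. Stack: []
LOAD_FAST t → push 31. Stack: [31]
RETURN_VALUE → return 31.

1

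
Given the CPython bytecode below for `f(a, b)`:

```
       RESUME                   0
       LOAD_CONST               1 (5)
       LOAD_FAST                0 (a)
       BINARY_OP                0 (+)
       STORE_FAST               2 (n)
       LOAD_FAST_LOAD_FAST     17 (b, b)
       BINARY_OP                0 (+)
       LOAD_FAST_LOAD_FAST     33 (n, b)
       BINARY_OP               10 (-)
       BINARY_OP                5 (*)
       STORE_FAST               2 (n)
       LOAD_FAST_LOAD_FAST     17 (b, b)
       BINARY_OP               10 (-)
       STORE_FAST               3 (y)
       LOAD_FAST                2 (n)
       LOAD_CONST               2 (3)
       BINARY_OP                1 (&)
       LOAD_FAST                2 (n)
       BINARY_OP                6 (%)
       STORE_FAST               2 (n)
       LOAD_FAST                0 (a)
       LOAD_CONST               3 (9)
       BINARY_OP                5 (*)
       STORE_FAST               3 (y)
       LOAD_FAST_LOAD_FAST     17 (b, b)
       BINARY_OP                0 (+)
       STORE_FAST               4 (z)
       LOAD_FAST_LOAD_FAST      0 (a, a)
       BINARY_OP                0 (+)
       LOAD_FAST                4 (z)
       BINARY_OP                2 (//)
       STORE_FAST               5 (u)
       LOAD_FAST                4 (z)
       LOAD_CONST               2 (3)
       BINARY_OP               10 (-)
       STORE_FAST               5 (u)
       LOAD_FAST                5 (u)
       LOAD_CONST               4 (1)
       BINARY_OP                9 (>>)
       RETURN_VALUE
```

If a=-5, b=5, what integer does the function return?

3

LOAD_CONST → push 5. Stack: [5]
LOAD_FAST a → push -5. Stack: [5, -5]
BINARY_OP + → 5 + -5 = 0. Stack: [0]
STORE_FAST n → n=0. Stack: []
LOAD_FAST_LOAD_FAST b,b → push 5,5. Stack: [5, 5]
BINARY_OP + → 5 + 5 = 10. Stack: [10]
LOAD_FAST_LOAD_FAST n,b → push 0,5. Stack: [10, 0, 5]
BINARY_OP - → 0 - 5 = -5. Stack: [10, -5]
BINARY_OP * → 10 * -5 = -50. Stack: [-50]
STORE_FAST n → n=-50. Stack: []
LOAD_FAST_LOAD_FAST b,b → push 5,5. Stack: [5, 5]
BINARY_OP - → 5 - 5 = 0. Stack: [0]
STORE_FAST y → y=0. Stack: []
LOAD_FAST n → push -50. Stack: [-50]
LOAD_CONST → push 3. Stack: [-50, 3]
BINARY_OP & → -50 & 3 = 2. Stack: [2]
LOAD_FAST n → push -50. Stack: [2, -50]
BINARY_OP % → 2 % -50 = -48. Stack: [-48]
STORE_FAST n → n=-48. Stack: []
LOAD_FAST a → push -5. Stack: [-5]
LOAD_CONST → push 9. Stack: [-5, 9]
BINARY_OP * → -5 * 9 = -45. Stack: [-45]
STORE_FAST y → y=-45. Stack: []
LOAD_FAST_LOAD_FAST b,b → push 5,5. Stack: [5, 5]
BINARY_OP + → 5 + 5 = 10. Stack: [10]
STORE_FAST z → z=10. Stack: []
LOAD_FAST_LOAD_FAST a,a → push -5,-5. Stack: [-5, -5]
BINARY_OP + → -5 + -5 = -10. Stack: [-10]
LOAD_FAST z → push 10. Stack: [-10, 10]
BINARY_OP // → -10 // 10 = -1. Stack: [-1]
STORE_FAST u → u=-1. Stack: []
LOAD_FAST z → push 10. Stack: [10]
LOAD_CONST → push 3. Stack: [10, 3]
BINARY_OP - → 10 - 3 = 7. Stack: [7]
STORE_FAST u → u=7. Stack: []
LOAD_FAST u → push 7. Stack: [7]
LOAD_CONST → push 1. Stack: [7, 1]
BINARY_OP >> → 7 >> 1 = 3. Stack: [3]
RETURN_VALUE → return 3.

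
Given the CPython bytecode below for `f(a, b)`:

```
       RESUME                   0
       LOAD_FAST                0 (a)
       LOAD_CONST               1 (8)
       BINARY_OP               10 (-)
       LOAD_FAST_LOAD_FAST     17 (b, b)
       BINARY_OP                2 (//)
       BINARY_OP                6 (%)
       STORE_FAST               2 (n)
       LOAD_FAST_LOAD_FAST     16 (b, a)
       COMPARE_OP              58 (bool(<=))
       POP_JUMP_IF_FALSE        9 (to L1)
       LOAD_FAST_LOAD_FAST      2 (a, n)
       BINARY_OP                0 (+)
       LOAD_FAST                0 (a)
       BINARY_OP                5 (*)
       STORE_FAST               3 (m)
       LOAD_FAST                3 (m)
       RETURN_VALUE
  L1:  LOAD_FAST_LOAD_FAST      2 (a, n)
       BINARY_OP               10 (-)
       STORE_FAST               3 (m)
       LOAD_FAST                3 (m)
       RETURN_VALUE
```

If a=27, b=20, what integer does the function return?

LOAD_FAST a → push 27. Stack: [27]
LOAD_CONST → push 8. Stack: [27, 8]
BINARY_OP - → 27 - 8 = 19. Stack: [19]
LOAD_FAST_LOAD_FAST b,b → push 20,20. Stack: [19, 20, 20]
BINARY_OP // → 20 // 20 = 1. Stack: [19, 1]
BINARY_OP % → 19 % 1 = 0. Stack: [0]
STORE_FAST n → n=0. Stack: []
LOAD_FAST_LOAD_FAST b,a → push 20,27. Stack: [20, 27]
COMPARE_OP bool(<=) → 20 vs 27 = True. Stack: [True]
POP_JUMP_IF_FALSE → pop True; no jump. Stack: []
LOAD_FAST_LOAD_FAST a,n → push 27,0. Stack: [27, 0]
BINARY_OP + → 27 + 0 = 27. Stack: [27]
LOAD_FAST a → push 27. Stack: [27, 27]
BINARY_OP * → 27 * 27 = 729. Stack: [729]
STORE_FAST m → m=729. Stack: []
LOAD_FAST m → push 729. Stack: [729]
RETURN_VALUE → return 729.

729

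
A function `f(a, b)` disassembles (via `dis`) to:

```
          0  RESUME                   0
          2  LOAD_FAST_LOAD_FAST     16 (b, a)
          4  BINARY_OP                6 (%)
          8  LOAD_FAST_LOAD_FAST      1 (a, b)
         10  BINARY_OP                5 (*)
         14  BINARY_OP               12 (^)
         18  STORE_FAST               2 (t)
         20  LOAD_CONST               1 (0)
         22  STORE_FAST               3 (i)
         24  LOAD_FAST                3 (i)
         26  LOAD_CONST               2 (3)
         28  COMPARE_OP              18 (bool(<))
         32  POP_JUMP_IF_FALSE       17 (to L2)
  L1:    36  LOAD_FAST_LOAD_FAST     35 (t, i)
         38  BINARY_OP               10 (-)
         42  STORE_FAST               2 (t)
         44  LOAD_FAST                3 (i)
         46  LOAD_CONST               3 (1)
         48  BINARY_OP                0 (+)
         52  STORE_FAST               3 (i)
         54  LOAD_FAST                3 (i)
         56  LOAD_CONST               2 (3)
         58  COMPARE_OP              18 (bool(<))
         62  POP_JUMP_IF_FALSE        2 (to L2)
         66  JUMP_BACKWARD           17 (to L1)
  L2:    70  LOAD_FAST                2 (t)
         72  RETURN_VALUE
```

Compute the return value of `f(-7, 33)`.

LOAD_FAST_LOAD_FAST b,a → push 33,-7. Stack: [33, -7]
BINARY_OP % → 33 % -7 = -2. Stack: [-2]
LOAD_FAST_LOAD_FAST a,b → push -7,33. Stack: [-2, -7, 33]
BINARY_OP * → -7 * 33 = -231. Stack: [-2, -231]
BINARY_OP ^ → -2 ^ -231 = 231. Stack: [231]
STORE_FAST t → t=231. Stack: []
LOAD_CONST → push 0. Stack: [0]
STORE_FAST i → i=0. Stack: []
LOAD_FAST i → push 0. Stack: [0]
LOAD_CONST → push 3. Stack: [0, 3]
COMPARE_OP bool(<) → 0 vs 3 = True. Stack: [True]
POP_JUMP_IF_FALSE → pop True; no jump. Stack: []
LOAD_FAST_LOAD_FAST t,i → push 231,0. Stack: [231, 0]
BINARY_OP - → 231 - 0 = 231. Stack: [231]
STORE_FAST t → t=231. Stack: []
LOAD_FAST i → push 0. Stack: [0]
LOAD_CONST → push 1. Stack: [0, 1]
BINARY_OP + → 0 + 1 = 1. Stack: [1]
STORE_FAST i → i=1. Stack: []
LOAD_FAST i → push 1. Stack: [1]
LOAD_CONST → push 3. Stack: [1, 3]
COMPARE_OP bool(<) → 1 vs 3 = True. Stack: [True]
POP_JUMP_IF_FALSE → pop True; no jump. Stack: []
LOAD_FAST_LOAD_FAST t,i → push 231,1. Stack: [231, 1]
BINARY_OP - → 231 - 1 = 230. Stack: [230]
STORE_FAST t → t=230. Stack: []
LOAD_FAST i → push 1. Stack: [1]
LOAD_CONST → push 1. Stack: [1, 1]
BINARY_OP + → 1 + 1 = 2. Stack: [2]
STORE_FAST i → i=2. Stack: []
LOAD_FAST i → push 2. Stack: [2]
LOAD_CONST → push 3. Stack: [2, 3]
COMPARE_OP bool(<) → 2 vs 3 = True. Stack: [True]
POP_JUMP_IF_FALSE → pop True; no jump. Stack: []
LOAD_FAST_LOAD_FAST t,i → push 230,2. Stack: [230, 2]
BINARY_OP - → 230 - 2 = 228. Stack: [228]
STORE_FAST t → t=228. Stack: []
LOAD_FAST i → push 2. Stack: [2]
LOAD_CONST → push 1. Stack: [2, 1]
BINARY_OP + → 2 + 1 = 3. Stack: [3]
STORE_FAST i → i=3. Stack: []
LOAD_FAST i → push 3. Stack: [3]
LOAD_CONST → push 3. Stack: [3, 3]
COMPARE_OP bool(<) → 3 vs 3 = False. Stack: [False]
POP_JUMP_IF_FALSE → pop False; jump. Stack: []
LOAD_FAST t → push 228. Stack: [228]
RETURN_VALUE → return 228.

228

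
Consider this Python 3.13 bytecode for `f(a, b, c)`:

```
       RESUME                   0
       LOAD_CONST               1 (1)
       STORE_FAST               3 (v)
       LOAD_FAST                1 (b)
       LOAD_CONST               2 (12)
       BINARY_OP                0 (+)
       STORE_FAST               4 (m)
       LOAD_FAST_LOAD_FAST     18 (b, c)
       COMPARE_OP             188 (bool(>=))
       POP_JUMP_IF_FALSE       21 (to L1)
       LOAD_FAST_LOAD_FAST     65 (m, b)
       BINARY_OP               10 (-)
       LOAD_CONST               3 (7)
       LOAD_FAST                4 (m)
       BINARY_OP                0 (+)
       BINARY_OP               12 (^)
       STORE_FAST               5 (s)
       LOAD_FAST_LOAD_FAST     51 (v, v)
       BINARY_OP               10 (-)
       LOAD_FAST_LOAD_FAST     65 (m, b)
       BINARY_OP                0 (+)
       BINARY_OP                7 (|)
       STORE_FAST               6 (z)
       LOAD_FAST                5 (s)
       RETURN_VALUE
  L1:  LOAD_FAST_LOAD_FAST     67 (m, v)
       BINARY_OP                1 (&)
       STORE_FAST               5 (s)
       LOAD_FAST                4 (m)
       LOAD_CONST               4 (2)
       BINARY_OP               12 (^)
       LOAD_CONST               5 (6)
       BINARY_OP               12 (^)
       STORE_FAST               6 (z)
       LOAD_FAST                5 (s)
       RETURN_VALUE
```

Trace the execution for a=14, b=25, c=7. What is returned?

LOAD_CONST → push 1. Stack: [1]
STORE_FAST v → v=1. Stack: []
LOAD_FAST b → push 25. Stack: [25]
LOAD_CONST → push 12. Stack: [25, 12]
BINARY_OP + → 25 + 12 = 37. Stack: [37]
STORE_FAST m → m=37. Stack: []
LOAD_FAST_LOAD_FAST b,c → push 25,7. Stack: [25, 7]
COMPARE_OP bool(>=) → 25 vs 7 = True. Stack: [True]
POP_JUMP_IF_FALSE → pop True; no jump. Stack: []
LOAD_FAST_LOAD_FAST m,b → push 37,25. Stack: [37, 25]
BINARY_OP - → 37 - 25 = 12. Stack: [12]
LOAD_CONST → push 7. Stack: [12, 7]
LOAD_FAST m → push 37. Stack: [12, 7, 37]
BINARY_OP + → 7 + 37 = 44. Stack: [12, 44]
BINARY_OP ^ → 12 ^ 44 = 32. Stack: [32]
STORE_FAST s → s=32. Stack: []
LOAD_FAST_LOAD_FAST v,v → push 1,1. Stack: [1, 1]
BINARY_OP - → 1 - 1 = 0. Stack: [0]
LOAD_FAST_LOAD_FAST m,b → push 37,25. Stack: [0, 37, 25]
BINARY_OP + → 37 + 25 = 62. Stack: [0, 62]
BINARY_OP | → 0 | 62 = 62. Stack: [62]
STORE_FAST z → z=62. Stack: []
LOAD_FAST s → push 32. Stack: [32]
RETURN_VALUE → return 32.

32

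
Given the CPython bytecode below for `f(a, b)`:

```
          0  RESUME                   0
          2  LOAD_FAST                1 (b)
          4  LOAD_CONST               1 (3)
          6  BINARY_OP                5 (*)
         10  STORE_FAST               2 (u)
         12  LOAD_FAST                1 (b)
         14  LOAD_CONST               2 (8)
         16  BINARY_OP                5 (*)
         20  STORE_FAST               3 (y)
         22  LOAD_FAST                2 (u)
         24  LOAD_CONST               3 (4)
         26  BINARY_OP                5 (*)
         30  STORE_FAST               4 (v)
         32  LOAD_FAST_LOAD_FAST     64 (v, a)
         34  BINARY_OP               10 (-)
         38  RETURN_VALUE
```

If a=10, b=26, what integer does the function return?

302

LOAD_FAST b → push 26. Stack: [26]
LOAD_CONST → push 3. Stack: [26, 3]
BINARY_OP * → 26 * 3 = 78. Stack: [78]
STORE_FAST u → u=78. Stack: []
LOAD_FAST b → push 26. Stack: [26]
LOAD_CONST → push 8. Stack: [26, 8]
BINARY_OP * → 26 * 8 = 208. Stack: [208]
STORE_FAST y → y=208. Stack: []
LOAD_FAST u → push 78. Stack: [78]
LOAD_CONST → push 4. Stack: [78, 4]
BINARY_OP * → 78 * 4 = 312. Stack: [312]
STORE_FAST v → v=312. Stack: []
LOAD_FAST_LOAD_FAST v,a → push 312,10. Stack: [312, 10]
BINARY_OP - → 312 - 10 = 302. Stack: [302]
RETURN_VALUE → return 302.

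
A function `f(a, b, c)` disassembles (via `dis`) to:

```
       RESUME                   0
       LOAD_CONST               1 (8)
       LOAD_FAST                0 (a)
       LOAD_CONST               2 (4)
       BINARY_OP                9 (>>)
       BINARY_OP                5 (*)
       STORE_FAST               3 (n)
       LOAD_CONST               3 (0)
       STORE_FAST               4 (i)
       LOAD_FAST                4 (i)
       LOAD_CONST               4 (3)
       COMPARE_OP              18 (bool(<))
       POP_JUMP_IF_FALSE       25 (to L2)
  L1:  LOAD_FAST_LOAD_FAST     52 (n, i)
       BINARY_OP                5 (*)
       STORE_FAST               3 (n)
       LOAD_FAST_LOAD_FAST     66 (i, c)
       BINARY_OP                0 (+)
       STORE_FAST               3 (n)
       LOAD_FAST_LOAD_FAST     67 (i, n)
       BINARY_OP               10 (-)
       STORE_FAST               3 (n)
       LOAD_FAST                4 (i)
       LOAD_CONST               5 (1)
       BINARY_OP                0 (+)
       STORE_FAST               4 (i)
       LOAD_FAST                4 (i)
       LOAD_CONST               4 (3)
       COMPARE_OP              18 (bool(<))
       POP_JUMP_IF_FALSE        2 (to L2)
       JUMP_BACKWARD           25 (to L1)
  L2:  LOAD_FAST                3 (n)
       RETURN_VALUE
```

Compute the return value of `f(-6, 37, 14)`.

LOAD_CONST → push 8
LOAD_FAST a → push -6
LOAD_CONST → push 4
BINARY_OP >> → -6 >> 4 = -1
BINARY_OP * → 8 * -1 = -8
STORE_FAST n → n=-8
LOAD_CONST → push 0
STORE_FAST i → i=0
LOAD_FAST i → push 0
LOAD_CONST → push 3
COMPARE_OP bool(<) → 0 vs 3 = True
POP_JUMP_IF_FALSE → pop True; no jump
LOAD_FAST_LOAD_FAST n,i → push -8,0
BINARY_OP * → -8 * 0 = 0
STORE_FAST n → n=0
LOAD_FAST_LOAD_FAST i,c → push 0,14
BINARY_OP + → 0 + 14 = 14
STORE_FAST n → n=14
LOAD_FAST_LOAD_FAST i,n → push 0,14
BINARY_OP - → 0 - 14 = -14
STORE_FAST n → n=-14
LOAD_FAST i → push 0
LOAD_CONST → push 1
BINARY_OP + → 0 + 1 = 1
STORE_FAST i → i=1
LOAD_FAST i → push 1
LOAD_CONST → push 3
COMPARE_OP bool(<) → 1 vs 3 = True
POP_JUMP_IF_FALSE → pop True; no jump
LOAD_FAST_LOAD_FAST n,i → push -14,1
BINARY_OP * → -14 * 1 = -14
STORE_FAST n → n=-14
LOAD_FAST_LOAD_FAST i,c → push 1,14
BINARY_OP + → 1 + 14 = 15
STORE_FAST n → n=15
LOAD_FAST_LOAD_FAST i,n → push 1,15
BINARY_OP - → 1 - 15 = -14
STORE_FAST n → n=-14
LOAD_FAST i → push 1
LOAD_CONST → push 1
BINARY_OP + → 1 + 1 = 2
STORE_FAST i → i=2
LOAD_FAST i → push 2
LOAD_CONST → push 3
COMPARE_OP bool(<) → 2 vs 3 = True
POP_JUMP_IF_FALSE → pop True; no jump
LOAD_FAST_LOAD_FAST n,i → push -14,2
BINARY_OP * → -14 * 2 = -28
STORE_FAST n → n=-28
LOAD_FAST_LOAD_FAST i,c → push 2,14
BINARY_OP + → 2 + 14 = 16
STORE_FAST n → n=16
LOAD_FAST_LOAD_FAST i,n → push 2,16
BINARY_OP - → 2 - 16 = -14
STORE_FAST n → n=-14
LOAD_FAST i → push 2
LOAD_CONST → push 1
BINARY_OP + → 2 + 1 = 3
STORE_FAST i → i=3
LOAD_FAST i → push 3
LOAD_CONST → push 3
COMPARE_OP bool(<) → 3 vs 3 = False
POP_JUMP_IF_FALSE → pop False; jump
LOAD_FAST n → push -14
RETURN_VALUE → return -14.

-14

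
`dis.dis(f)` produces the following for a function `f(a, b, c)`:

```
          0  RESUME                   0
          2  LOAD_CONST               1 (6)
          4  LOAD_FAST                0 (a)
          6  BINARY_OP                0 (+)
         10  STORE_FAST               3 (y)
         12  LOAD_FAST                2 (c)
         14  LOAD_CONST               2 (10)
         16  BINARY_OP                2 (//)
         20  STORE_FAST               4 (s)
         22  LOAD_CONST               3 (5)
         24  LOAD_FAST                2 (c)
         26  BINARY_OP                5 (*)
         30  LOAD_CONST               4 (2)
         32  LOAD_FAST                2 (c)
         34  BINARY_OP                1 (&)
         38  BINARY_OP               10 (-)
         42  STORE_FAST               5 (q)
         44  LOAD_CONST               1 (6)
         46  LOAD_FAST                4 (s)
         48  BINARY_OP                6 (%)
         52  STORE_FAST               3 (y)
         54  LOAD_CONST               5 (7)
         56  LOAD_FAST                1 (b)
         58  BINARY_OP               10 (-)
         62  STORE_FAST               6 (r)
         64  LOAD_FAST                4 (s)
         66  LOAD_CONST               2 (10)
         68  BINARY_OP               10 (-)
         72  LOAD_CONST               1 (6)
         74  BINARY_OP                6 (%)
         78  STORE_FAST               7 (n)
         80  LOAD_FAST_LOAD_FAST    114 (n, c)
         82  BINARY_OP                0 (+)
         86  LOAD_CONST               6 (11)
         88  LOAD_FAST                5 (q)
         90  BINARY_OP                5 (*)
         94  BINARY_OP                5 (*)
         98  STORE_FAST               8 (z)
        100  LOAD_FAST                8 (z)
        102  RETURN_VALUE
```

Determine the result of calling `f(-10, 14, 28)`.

LOAD_CONST → push 6. Stack: [6]
LOAD_FAST a → push -10. Stack: [6, -10]
BINARY_OP + → 6 + -10 = -4. Stack: [-4]
STORE_FAST y → y=-4. Stack: []
LOAD_FAST c → push 28. Stack: [28]
LOAD_CONST → push 10. Stack: [28, 10]
BINARY_OP // → 28 // 10 = 2. Stack: [2]
STORE_FAST s → s=2. Stack: []
LOAD_CONST → push 5. Stack: [5]
LOAD_FAST c → push 28. Stack: [5, 28]
BINARY_OP * → 5 * 28 = 140. Stack: [140]
LOAD_CONST → push 2. Stack: [140, 2]
LOAD_FAST c → push 28. Stack: [140, 2, 28]
BINARY_OP & → 2 & 28 = 0. Stack: [140, 0]
BINARY_OP - → 140 - 0 = 140. Stack: [140]
STORE_FAST q → q=140. Stack: []
LOAD_CONST → push 6. Stack: [6]
LOAD_FAST s → push 2. Stack: [6, 2]
BINARY_OP % → 6 % 2 = 0. Stack: [0]
STORE_FAST y → y=0. Stack: []
LOAD_CONST → push 7. Stack: [7]
LOAD_FAST b → push 14. Stack: [7, 14]
BINARY_OP - → 7 - 14 = -7. Stack: [-7]
STORE_FAST r → r=-7. Stack: []
LOAD_FAST s → push 2. Stack: [2]
LOAD_CONST → push 10. Stack: [2, 10]
BINARY_OP - → 2 - 10 = -8. Stack: [-8]
LOAD_CONST → push 6. Stack: [-8, 6]
BINARY_OP % → -8 % 6 = 4. Stack: [4]
STORE_FAST n → n=4. Stack: []
LOAD_FAST_LOAD_FAST n,c → push 4,28. Stack: [4, 28]
BINARY_OP + → 4 + 28 = 32. Stack: [32]
LOAD_CONST → push 11. Stack: [32, 11]
LOAD_FAST q → push 140. Stack: [32, 11, 140]
BINARY_OP * → 11 * 140 = 1540. Stack: [32, 1540]
BINARY_OP * → 32 * 1540 = 49280. Stack: [49280]
STORE_FAST z → z=49280. Stack: []
LOAD_FAST z → push 49280. Stack: [49280]
RETURN_VALUE → return 49280.

49280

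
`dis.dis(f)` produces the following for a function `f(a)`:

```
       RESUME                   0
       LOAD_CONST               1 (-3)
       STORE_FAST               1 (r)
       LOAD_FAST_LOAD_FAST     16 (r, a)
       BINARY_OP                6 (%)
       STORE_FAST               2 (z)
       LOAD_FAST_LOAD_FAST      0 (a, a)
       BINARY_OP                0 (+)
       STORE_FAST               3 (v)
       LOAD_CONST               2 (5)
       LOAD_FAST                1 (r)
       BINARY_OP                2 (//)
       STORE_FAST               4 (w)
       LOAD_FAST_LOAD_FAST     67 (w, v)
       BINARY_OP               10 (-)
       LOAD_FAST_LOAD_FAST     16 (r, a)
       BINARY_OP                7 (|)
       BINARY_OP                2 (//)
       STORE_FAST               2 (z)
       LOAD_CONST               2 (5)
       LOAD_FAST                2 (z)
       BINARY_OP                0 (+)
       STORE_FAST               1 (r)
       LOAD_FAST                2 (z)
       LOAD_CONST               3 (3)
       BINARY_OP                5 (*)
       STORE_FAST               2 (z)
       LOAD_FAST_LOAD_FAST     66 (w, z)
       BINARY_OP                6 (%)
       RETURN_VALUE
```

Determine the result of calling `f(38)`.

LOAD_CONST → push -3. Stack: [-3]
STORE_FAST r → r=-3. Stack: []
LOAD_FAST_LOAD_FAST r,a → push -3,38. Stack: [-3, 38]
BINARY_OP % → -3 % 38 = 35. Stack: [35]
STORE_FAST z → z=35. Stack: []
LOAD_FAST_LOAD_FAST a,a → push 38,38. Stack: [38, 38]
BINARY_OP + → 38 + 38 = 76. Stack: [76]
STORE_FAST v → v=76. Stack: []
LOAD_CONST → push 5. Stack: [5]
LOAD_FAST r → push -3. Stack: [5, -3]
BINARY_OP // → 5 // -3 = -2. Stack: [-2]
STORE_FAST w → w=-2. Stack: []
LOAD_FAST_LOAD_FAST w,v → push -2,76. Stack: [-2, 76]
BINARY_OP - → -2 - 76 = -78. Stack: [-78]
LOAD_FAST_LOAD_FAST r,a → push -3,38. Stack: [-78, -3, 38]
BINARY_OP | → -3 | 38 = -1. Stack: [-78, -1]
BINARY_OP // → -78 // -1 = 78. Stack: [78]
STORE_FAST z → z=78. Stack: []
LOAD_CONST → push 5. Stack: [5]
LOAD_FAST z → push 78. Stack: [5, 78]
BINARY_OP + → 5 + 78 = 83. Stack: [83]
STORE_FAST r → r=83. Stack: []
LOAD_FAST z → push 78. Stack: [78]
LOAD_CONST → push 3. Stack: [78, 3]
BINARY_OP * → 78 * 3 = 234. Stack: [234]
STORE_FAST z → z=234. Stack: []
LOAD_FAST_LOAD_FAST w,z → push -2,234. Stack: [-2, 234]
BINARY_OP % → -2 % 234 = 232. Stack: [232]
RETURN_VALUE → return 232.

232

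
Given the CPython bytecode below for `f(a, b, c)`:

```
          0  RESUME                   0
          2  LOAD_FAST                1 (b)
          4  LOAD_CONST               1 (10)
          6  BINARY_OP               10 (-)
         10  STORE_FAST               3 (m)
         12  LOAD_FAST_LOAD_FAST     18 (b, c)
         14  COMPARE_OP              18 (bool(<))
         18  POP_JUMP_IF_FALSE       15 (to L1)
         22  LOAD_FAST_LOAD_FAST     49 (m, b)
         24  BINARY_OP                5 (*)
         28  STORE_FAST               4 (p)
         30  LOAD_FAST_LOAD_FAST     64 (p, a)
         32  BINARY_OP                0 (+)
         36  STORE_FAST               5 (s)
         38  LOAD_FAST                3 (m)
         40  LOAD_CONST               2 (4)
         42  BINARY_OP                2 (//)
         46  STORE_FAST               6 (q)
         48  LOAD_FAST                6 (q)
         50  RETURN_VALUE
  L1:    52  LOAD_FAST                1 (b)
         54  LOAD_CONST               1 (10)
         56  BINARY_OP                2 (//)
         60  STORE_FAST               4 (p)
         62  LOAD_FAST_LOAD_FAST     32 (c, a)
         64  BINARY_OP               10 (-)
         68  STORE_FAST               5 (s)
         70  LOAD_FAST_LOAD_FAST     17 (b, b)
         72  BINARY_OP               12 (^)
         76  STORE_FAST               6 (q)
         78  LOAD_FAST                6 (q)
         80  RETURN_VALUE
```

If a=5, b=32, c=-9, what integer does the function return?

0

LOAD_FAST b → push 32. Stack: [32]
LOAD_CONST → push 10. Stack: [32, 10]
BINARY_OP - → 32 - 10 = 22. Stack: [22]
STORE_FAST m → m=22. Stack: []
LOAD_FAST_LOAD_FAST b,c → push 32,-9. Stack: [32, -9]
COMPARE_OP bool(<) → 32 vs -9 = False. Stack: [False]
POP_JUMP_IF_FALSE → pop False; jump. Stack: []
LOAD_FAST b → push 32. Stack: [32]
LOAD_CONST → push 10. Stack: [32, 10]
BINARY_OP // → 32 // 10 = 3. Stack: [3]
STORE_FAST p → p=3. Stack: []
LOAD_FAST_LOAD_FAST c,a → push -9,5. Stack: [-9, 5]
BINARY_OP - → -9 - 5 = -14. Stack: [-14]
STORE_FAST s → s=-14. Stack: []
LOAD_FAST_LOAD_FAST b,b → push 32,32. Stack: [32, 32]
BINARY_OP ^ → 32 ^ 32 = 0. Stack: [0]
STORE_FAST q → q=0. Stack: []
LOAD_FAST q → push 0. Stack: [0]
RETURN_VALUE → return 0.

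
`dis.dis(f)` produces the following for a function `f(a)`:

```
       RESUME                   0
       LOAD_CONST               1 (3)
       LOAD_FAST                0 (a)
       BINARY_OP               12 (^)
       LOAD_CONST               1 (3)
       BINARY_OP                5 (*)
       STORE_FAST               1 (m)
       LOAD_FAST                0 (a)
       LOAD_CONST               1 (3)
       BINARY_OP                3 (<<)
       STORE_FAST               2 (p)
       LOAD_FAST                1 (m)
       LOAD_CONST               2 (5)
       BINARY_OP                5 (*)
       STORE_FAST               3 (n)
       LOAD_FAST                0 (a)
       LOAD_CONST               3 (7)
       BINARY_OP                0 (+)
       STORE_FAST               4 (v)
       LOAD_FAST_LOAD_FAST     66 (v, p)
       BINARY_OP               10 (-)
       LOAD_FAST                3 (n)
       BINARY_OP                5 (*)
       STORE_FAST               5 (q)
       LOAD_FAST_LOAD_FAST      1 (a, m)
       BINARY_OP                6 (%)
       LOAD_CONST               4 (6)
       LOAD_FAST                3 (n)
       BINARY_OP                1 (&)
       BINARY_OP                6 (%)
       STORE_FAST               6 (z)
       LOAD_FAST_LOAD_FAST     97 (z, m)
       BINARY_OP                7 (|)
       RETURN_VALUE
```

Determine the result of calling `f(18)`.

LOAD_CONST → push 3. Stack: [3]
LOAD_FAST a → push 18. Stack: [3, 18]
BINARY_OP ^ → 3 ^ 18 = 17. Stack: [17]
LOAD_CONST → push 3. Stack: [17, 3]
BINARY_OP * → 17 * 3 = 51. Stack: [51]
STORE_FAST m → m=51. Stack: []
LOAD_FAST a → push 18. Stack: [18]
LOAD_CONST → push 3. Stack: [18, 3]
BINARY_OP << → 18 << 3 = 144. Stack: [144]
STORE_FAST p → p=144. Stack: []
LOAD_FAST m → push 51. Stack: [51]
LOAD_CONST → push 5. Stack: [51, 5]
BINARY_OP * → 51 * 5 = 255. Stack: [255]
STORE_FAST n → n=255. Stack: []
LOAD_FAST a → push 18. Stack: [18]
LOAD_CONST → push 7. Stack: [18, 7]
BINARY_OP + → 18 + 7 = 25. Stack: [25]
STORE_FAST v → v=25. Stack: []
LOAD_FAST_LOAD_FAST v,p → push 25,144. Stack: [25, 144]
BINARY_OP - → 25 - 144 = -119. Stack: [-119]
LOAD_FAST n → push 255. Stack: [-119, 255]
BINARY_OP * → -119 * 255 = -30345. Stack: [-30345]
STORE_FAST q → q=-30345. Stack: []
LOAD_FAST_LOAD_FAST a,m → push 18,51. Stack: [18, 51]
BINARY_OP % → 18 % 51 = 18. Stack: [18]
LOAD_CONST → push 6. Stack: [18, 6]
LOAD_FAST n → push 255. Stack: [18, 6, 255]
BINARY_OP & → 6 & 255 = 6. Stack: [18, 6]
BINARY_OP % → 18 % 6 = 0. Stack: [0]
STORE_FAST z → z=0. Stack: []
LOAD_FAST_LOAD_FAST z,m → push 0,51. Stack: [0, 51]
BINARY_OP | → 0 | 51 = 51. Stack: [51]
RETURN_VALUE → return 51.

51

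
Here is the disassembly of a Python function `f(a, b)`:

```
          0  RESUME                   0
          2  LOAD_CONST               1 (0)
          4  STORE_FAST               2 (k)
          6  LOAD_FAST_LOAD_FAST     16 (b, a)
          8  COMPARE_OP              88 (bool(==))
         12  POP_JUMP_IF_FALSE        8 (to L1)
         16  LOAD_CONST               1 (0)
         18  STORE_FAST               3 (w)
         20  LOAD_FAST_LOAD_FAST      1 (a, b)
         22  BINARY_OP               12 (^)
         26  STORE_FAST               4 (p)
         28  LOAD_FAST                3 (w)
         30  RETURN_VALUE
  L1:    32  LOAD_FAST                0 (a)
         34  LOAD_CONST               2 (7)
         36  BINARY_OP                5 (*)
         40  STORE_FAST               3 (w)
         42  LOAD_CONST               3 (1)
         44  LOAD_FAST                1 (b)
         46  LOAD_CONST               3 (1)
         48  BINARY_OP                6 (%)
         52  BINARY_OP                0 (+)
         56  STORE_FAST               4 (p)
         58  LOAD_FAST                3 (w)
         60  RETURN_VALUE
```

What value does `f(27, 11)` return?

LOAD_CONST → push 0. Stack: [0]
STORE_FAST k → k=0. Stack: []
LOAD_FAST_LOAD_FAST b,a → push 11,27. Stack: [11, 27]
COMPARE_OP bool(==) → 11 vs 27 = False. Stack: [False]
POP_JUMP_IF_FALSE → pop False; jump. Stack: []
LOAD_FAST a → push 27. Stack: [27]
LOAD_CONST → push 7. Stack: [27, 7]
BINARY_OP * → 27 * 7 = 189. Stack: [189]
STORE_FAST w → w=189. Stack: []
LOAD_CONST → push 1. Stack: [1]
LOAD_FAST b → push 11. Stack: [1, 11]
LOAD_CONST → push 1. Stack: [1, 11, 1]
BINARY_OP % → 11 % 1 = 0. Stack: [1, 0]
BINARY_OP + → 1 + 0 = 1. Stack: [1]
STORE_FAST p → p=1. Stack: []
LOAD_FAST w → push 189. Stack: [189]
RETURN_VALUE → return 189.

189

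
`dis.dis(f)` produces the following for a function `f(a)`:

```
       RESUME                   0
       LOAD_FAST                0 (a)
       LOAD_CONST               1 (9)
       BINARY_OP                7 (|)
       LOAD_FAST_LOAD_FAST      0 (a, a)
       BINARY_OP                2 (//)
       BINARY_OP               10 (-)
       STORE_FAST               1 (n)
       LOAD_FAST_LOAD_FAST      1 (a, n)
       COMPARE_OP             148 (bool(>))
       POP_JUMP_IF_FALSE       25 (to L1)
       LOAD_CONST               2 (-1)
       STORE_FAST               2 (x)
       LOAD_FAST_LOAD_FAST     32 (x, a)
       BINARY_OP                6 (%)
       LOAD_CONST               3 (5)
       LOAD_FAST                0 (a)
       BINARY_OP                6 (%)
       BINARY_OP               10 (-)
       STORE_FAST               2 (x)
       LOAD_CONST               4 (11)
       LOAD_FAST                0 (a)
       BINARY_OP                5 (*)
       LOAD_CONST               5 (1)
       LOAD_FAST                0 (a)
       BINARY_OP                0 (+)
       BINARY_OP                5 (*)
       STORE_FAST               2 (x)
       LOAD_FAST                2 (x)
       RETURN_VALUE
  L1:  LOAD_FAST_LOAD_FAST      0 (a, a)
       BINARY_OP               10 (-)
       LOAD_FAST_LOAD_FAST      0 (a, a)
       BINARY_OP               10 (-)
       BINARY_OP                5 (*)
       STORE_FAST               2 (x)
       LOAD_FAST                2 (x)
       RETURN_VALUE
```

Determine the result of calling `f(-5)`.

LOAD_FAST a → push -5. Stack: [-5]
LOAD_CONST → push 9. Stack: [-5, 9]
BINARY_OP | → -5 | 9 = -5. Stack: [-5]
LOAD_FAST_LOAD_FAST a,a → push -5,-5. Stack: [-5, -5, -5]
BINARY_OP // → -5 // -5 = 1. Stack: [-5, 1]
BINARY_OP - → -5 - 1 = -6. Stack: [-6]
STORE_FAST n → n=-6. Stack: []
LOAD_FAST_LOAD_FAST a,n → push -5,-6. Stack: [-5, -6]
COMPARE_OP bool(>) → -5 vs -6 = True. Stack: [True]
POP_JUMP_IF_FALSE → pop True; no jump. Stack: []
LOAD_CONST → push -1. Stack: [-1]
STORE_FAST x → x=-1. Stack: []
LOAD_FAST_LOAD_FAST x,a → push -1,-5. Stack: [-1, -5]
BINARY_OP % → -1 % -5 = -1. Stack: [-1]
LOAD_CONST → push 5. Stack: [-1, 5]
LOAD_FAST a → push -5. Stack: [-1, 5, -5]
BINARY_OP % → 5 % -5 = 0. Stack: [-1, 0]
BINARY_OP - → -1 - 0 = -1. Stack: [-1]
STORE_FAST x → x=-1. Stack: []
LOAD_CONST → push 11. Stack: [11]
LOAD_FAST a → push -5. Stack: [11, -5]
BINARY_OP * → 11 * -5 = -55. Stack: [-55]
LOAD_CONST → push 1. Stack: [-55, 1]
LOAD_FAST a → push -5. Stack: [-55, 1, -5]
BINARY_OP + → 1 + -5 = -4. Stack: [-55, -4]
BINARY_OP * → -55 * -4 = 220. Stack: [220]
STORE_FAST x → x=220. Stack: []
LOAD_FAST x → push 220. Stack: [220]
RETURN_VALUE → return 220.

220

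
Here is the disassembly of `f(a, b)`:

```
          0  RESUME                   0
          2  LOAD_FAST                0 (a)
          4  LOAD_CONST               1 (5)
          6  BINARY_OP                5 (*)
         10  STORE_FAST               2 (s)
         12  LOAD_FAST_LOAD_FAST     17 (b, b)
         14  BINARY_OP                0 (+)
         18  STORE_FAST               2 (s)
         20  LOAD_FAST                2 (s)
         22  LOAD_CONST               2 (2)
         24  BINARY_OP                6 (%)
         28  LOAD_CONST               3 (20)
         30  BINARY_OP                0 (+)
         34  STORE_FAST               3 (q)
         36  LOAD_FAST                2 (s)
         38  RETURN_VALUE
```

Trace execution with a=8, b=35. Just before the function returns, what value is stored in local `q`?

20

LOAD_FAST a → push 8. Stack: [8]
LOAD_CONST → push 5. Stack: [8, 5]
BINARY_OP * → 8 * 5 = 40. Stack: [40]
STORE_FAST s → s=40. Stack: []
LOAD_FAST_LOAD_FAST b,b → push 35,35. Stack: [35, 35]
BINARY_OP + → 35 + 35 = 70. Stack: [70]
STORE_FAST s → s=70. Stack: []
LOAD_FAST s → push 70. Stack: [70]
LOAD_CONST → push 2. Stack: [70, 2]
BINARY_OP % → 70 % 2 = 0. Stack: [0]
LOAD_CONST → push 20. Stack: [0, 20]
BINARY_OP + → 0 + 20 = 20. Stack: [20]
STORE_FAST q → q=20. Stack: []
LOAD_FAST s → push 70. Stack: [70]
RETURN_VALUE → return 70.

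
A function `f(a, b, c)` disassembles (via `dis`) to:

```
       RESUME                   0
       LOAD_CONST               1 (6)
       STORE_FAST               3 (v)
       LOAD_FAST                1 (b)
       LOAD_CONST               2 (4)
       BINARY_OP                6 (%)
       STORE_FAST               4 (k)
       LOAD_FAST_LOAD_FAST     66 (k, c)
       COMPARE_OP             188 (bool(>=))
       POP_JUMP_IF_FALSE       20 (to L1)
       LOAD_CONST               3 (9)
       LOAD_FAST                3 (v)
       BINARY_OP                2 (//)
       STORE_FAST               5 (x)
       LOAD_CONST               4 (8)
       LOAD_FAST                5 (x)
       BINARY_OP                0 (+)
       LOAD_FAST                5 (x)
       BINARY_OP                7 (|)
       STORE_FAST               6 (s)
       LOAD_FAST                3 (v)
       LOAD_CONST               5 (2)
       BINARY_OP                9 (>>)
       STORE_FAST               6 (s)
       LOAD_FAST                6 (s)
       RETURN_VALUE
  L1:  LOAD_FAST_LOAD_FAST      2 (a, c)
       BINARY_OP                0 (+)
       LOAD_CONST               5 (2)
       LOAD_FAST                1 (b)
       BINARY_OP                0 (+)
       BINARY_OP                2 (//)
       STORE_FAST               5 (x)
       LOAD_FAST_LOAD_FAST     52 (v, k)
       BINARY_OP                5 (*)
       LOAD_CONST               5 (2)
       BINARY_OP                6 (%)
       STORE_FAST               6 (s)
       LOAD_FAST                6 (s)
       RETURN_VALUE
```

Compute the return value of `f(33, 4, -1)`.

1

LOAD_CONST → push 6. Stack: [6]
STORE_FAST v → v=6. Stack: []
LOAD_FAST b → push 4. Stack: [4]
LOAD_CONST → push 4. Stack: [4, 4]
BINARY_OP % → 4 % 4 = 0. Stack: [0]
STORE_FAST k → k=0. Stack: []
LOAD_FAST_LOAD_FAST k,c → push 0,-1. Stack: [0, -1]
COMPARE_OP bool(>=) → 0 vs -1 = True. Stack: [True]
POP_JUMP_IF_FALSE → pop True; no jump. Stack: []
LOAD_CONST → push 9. Stack: [9]
LOAD_FAST v → push 6. Stack: [9, 6]
BINARY_OP // → 9 // 6 = 1. Stack: [1]
STORE_FAST x → x=1. Stack: []
LOAD_CONST → push 8. Stack: [8]
LOAD_FAST x → push 1. Stack: [8, 1]
BINARY_OP + → 8 + 1 = 9. Stack: [9]
LOAD_FAST x → push 1. Stack: [9, 1]
BINARY_OP | → 9 | 1 = 9. Stack: [9]
STORE_FAST s → s=9. Stack: []
LOAD_FAST v → push 6. Stack: [6]
LOAD_CONST → push 2. Stack: [6, 2]
BINARY_OP >> → 6 >> 2 = 1. Stack: [1]
STORE_FAST s → s=1. Stack: []
LOAD_FAST s → push 1. Stack: [1]
RETURN_VALUE → return 1.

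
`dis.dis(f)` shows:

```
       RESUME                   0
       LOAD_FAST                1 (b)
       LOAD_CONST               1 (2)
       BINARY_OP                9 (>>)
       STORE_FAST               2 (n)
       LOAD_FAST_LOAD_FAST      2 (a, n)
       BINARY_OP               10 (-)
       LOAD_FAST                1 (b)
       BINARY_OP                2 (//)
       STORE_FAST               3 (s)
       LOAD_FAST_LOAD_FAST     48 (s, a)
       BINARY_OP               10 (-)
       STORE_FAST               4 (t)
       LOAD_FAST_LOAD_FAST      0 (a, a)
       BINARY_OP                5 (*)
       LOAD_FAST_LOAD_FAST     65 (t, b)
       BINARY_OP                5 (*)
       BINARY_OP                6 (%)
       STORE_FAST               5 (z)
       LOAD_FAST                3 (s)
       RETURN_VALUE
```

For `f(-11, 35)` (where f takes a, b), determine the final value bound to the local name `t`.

10

LOAD_FAST b → push 35. Stack: [35]
LOAD_CONST → push 2. Stack: [35, 2]
BINARY_OP >> → 35 >> 2 = 8. Stack: [8]
STORE_FAST n → n=8. Stack: []
LOAD_FAST_LOAD_FAST a,n → push -11,8. Stack: [-11, 8]
BINARY_OP - → -11 - 8 = -19. Stack: [-19]
LOAD_FAST b → push 35. Stack: [-19, 35]
BINARY_OP // → -19 // 35 = -1. Stack: [-1]
STORE_FAST s → s=-1. Stack: []
LOAD_FAST_LOAD_FAST s,a → push -1,-11. Stack: [-1, -11]
BINARY_OP - → -1 - -11 = 10. Stack: [10]
STORE_FAST t → t=10. Stack: []
LOAD_FAST_LOAD_FAST a,a → push -11,-11. Stack: [-11, -11]
BINARY_OP * → -11 * -11 = 121. Stack: [121]
LOAD_FAST_LOAD_FAST t,b → push 10,35. Stack: [121, 10, 35]
BINARY_OP * → 10 * 35 = 350. Stack: [121, 350]
BINARY_OP % → 121 % 350 = 121. Stack: [121]
STORE_FAST z → z=121. Stack: []
LOAD_FAST s → push -1. Stack: [-1]
RETURN_VALUE → return -1.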